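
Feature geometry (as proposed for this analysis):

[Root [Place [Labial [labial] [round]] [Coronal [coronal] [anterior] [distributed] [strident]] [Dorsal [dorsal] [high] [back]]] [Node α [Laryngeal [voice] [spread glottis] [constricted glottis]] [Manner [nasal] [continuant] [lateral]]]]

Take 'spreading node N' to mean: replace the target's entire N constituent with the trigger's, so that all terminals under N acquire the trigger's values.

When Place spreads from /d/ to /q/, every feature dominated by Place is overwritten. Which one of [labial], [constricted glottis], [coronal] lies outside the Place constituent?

[constricted glottis]

Place dominates exactly [labial], [round], [coronal], [anterior], [distributed], [strident], [dorsal], [high], [back].
Of the listed options, [labial], [coronal] are among these and would be overwritten by spreading Place.
[constricted glottis] is not within the Place subtree (it hangs from Laryngeal), so /q/'s [constricted glottis] value survives.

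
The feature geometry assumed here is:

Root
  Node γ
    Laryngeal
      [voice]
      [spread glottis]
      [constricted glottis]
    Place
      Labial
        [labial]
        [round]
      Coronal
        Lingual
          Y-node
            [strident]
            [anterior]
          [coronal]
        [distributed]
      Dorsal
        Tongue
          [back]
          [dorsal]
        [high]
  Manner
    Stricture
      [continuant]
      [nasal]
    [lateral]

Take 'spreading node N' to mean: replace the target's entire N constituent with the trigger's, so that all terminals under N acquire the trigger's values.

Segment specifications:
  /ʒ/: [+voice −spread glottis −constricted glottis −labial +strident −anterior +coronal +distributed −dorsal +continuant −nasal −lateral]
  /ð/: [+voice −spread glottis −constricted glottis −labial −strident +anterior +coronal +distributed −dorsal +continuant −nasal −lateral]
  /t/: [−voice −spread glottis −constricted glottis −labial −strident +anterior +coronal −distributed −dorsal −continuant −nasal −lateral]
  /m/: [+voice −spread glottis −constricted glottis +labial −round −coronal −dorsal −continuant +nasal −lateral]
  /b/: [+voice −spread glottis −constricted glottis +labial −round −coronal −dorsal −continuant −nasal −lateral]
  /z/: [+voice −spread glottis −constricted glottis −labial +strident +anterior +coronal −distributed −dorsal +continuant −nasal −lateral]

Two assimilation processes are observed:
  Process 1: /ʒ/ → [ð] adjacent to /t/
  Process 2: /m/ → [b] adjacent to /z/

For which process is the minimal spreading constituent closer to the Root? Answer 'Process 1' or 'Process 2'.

Process 1 alters [anterior], [strident]; the lowest common ancestor is Y-node (depth 5 from Root).
Process 2: the feature that changes is [nasal]; the minimal node is [nasal] (depth 3).
[nasal] (depth 3) sits above Y-node (depth 5), making Process 2 the one with the higher spreading node.

Process 2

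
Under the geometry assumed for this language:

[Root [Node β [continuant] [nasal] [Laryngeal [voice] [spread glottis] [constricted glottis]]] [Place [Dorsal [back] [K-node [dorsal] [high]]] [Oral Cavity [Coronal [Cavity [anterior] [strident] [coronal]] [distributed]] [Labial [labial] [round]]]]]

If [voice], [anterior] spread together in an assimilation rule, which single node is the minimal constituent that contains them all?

Root

[voice] is immediately dominated by Laryngeal.
[anterior] is immediately dominated by Cavity.
These paths first converge at Root; no daughter of Root dominates all 2 features, so Root is the minimal constituent.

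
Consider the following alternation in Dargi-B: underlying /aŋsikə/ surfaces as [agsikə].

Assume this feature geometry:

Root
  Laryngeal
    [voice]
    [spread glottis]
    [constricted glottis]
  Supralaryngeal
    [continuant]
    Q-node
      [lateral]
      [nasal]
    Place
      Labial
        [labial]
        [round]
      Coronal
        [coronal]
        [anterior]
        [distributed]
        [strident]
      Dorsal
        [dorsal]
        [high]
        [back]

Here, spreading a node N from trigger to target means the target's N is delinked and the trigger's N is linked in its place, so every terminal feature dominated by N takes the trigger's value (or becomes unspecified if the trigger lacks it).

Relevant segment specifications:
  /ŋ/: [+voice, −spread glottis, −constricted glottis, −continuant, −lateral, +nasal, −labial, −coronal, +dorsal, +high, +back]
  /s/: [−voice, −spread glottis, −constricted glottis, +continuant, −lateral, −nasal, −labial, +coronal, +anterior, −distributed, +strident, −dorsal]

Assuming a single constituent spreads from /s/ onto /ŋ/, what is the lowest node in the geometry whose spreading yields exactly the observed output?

[nasal]

Comparing /ŋ/ with its surface form [g], the only feature that changes is [nasal].
With a single altered terminal, the smallest constituent that could spread is that terminal — [nasal].
Features on which the two segments disagree outside [nasal], such as [dorsal], [voice], are unchanged — nothing dominating them spread, and [nasal] is the minimal sufficient constituent.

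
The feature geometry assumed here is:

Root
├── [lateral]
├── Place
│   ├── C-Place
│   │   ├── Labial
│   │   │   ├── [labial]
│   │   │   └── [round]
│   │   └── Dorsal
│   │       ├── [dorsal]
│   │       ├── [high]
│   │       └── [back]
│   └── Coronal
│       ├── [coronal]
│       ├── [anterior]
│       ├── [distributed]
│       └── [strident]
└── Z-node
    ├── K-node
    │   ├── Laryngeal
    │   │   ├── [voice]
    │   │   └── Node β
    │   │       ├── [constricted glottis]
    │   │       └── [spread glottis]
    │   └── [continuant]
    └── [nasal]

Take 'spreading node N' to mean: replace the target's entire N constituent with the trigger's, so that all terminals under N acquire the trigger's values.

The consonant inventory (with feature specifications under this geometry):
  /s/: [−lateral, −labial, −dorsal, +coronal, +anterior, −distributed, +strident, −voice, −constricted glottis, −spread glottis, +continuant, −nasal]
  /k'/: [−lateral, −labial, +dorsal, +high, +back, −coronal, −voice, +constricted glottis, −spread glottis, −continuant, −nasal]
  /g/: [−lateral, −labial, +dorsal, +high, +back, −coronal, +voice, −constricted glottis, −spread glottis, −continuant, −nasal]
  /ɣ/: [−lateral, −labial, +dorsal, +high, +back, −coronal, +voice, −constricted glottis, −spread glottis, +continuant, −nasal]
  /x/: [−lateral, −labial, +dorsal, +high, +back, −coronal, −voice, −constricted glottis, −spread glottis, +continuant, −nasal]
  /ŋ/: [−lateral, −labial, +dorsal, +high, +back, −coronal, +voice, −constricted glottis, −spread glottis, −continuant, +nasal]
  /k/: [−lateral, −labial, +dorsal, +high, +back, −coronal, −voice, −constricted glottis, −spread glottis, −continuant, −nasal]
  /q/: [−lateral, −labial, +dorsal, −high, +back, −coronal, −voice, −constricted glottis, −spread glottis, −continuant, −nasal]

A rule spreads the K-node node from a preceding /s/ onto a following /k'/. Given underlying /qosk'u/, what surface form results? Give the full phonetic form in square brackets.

K-node immediately or transitively dominates [voice], [constricted glottis], [spread glottis], [continuant].
After delinking /k'/'s K-node and linking /s/'s, the affected terminals become [−voice], [−constricted glottis], [−spread glottis], [+continuant]; [lateral], [labial], [dorsal], … (outside K-node) are retained from /k'/.
The resulting bundle matches /x/ in the inventory; substituting it for /k'/ gives [qosxu].

[qosxu]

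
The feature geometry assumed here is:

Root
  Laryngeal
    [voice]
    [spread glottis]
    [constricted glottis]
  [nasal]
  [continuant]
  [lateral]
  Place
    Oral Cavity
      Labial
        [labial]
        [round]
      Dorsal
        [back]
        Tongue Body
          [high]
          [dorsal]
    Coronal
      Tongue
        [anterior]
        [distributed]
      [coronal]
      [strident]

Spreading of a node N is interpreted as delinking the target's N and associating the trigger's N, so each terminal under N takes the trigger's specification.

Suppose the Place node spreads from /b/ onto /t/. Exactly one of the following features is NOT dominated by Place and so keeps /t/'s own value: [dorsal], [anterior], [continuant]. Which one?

Under this geometry, Place contains [labial], [round], [back], [high], [dorsal], [anterior], [distributed], [coronal], [strident].
[dorsal], [anterior] all lie under Place, so they are overwritten when Place spreads.
But [continuant] is a dependent of Root, outside Place; it is therefore untouched by the spreading.

[continuant]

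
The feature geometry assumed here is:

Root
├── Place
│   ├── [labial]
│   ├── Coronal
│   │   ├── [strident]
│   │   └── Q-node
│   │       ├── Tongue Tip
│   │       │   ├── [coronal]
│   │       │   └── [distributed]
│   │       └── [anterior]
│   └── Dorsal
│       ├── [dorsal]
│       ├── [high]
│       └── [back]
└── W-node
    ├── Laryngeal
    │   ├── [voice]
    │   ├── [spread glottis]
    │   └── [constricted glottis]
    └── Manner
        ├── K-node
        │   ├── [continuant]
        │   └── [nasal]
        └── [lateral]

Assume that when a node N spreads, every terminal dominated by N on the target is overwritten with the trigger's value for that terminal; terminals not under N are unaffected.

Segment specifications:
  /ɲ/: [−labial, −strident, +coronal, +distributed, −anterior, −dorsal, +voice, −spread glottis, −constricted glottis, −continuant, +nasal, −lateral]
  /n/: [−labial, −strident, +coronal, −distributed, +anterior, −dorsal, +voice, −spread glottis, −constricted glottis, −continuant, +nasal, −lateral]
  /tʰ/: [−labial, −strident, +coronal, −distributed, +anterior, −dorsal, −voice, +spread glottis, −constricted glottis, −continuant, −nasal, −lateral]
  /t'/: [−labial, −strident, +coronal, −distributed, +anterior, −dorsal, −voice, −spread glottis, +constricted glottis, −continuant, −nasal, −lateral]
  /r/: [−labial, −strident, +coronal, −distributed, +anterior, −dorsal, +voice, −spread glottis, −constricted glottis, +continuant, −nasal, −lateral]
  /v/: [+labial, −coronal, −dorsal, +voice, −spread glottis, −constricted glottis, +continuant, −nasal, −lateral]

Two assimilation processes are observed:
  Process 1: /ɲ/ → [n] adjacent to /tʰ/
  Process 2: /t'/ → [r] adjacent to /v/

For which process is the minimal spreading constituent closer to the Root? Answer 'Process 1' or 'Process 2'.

Process 1 alters [anterior], [distributed]; the lowest common ancestor is Q-node (depth 3 from Root).
Process 2: the features that change are [voice], [constricted glottis], [continuant]; the minimal node is W-node (depth 1).
W-node is closer to Root than Q-node, so Process 2 spreads the higher node.

Process 2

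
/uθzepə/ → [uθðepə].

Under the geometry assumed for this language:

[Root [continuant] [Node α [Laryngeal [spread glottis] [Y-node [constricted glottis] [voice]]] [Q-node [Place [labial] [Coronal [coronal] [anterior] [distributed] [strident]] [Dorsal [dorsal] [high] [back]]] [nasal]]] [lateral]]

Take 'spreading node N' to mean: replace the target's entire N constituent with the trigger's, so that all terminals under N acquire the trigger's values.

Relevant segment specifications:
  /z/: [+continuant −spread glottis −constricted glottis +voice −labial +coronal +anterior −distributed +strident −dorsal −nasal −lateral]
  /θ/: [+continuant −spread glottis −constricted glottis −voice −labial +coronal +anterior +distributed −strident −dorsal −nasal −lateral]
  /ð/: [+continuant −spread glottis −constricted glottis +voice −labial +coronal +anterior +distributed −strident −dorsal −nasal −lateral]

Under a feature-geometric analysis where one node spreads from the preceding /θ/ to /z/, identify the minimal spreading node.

Comparing /z/ with its surface form [ð], the features that change are [distributed], [strident].
The smallest constituent containing every changed terminal is Coronal — each of its daughters lacks at least one of the affected features.
Delinking /z/'s Coronal and associating /θ/'s Coronal gives precisely the feature bundle of [ð].
[voice] stays as in /z/ although /θ/ differs there, so no node dominating it spread; among the remaining candidates Coronal is the lowest that derives the output.

Coronal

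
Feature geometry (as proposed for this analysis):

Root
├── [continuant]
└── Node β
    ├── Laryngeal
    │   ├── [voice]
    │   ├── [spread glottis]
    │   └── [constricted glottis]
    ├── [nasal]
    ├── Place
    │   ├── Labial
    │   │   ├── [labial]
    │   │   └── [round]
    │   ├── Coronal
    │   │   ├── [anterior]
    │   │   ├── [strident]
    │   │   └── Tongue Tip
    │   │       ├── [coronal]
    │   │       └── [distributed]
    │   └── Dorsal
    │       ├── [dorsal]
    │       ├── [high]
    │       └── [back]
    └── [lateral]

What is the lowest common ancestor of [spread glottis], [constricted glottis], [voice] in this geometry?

Laryngeal

[spread glottis] lies under Laryngeal (below Node β).
[constricted glottis]: Root / Node β / Laryngeal / [constricted glottis].
[voice]: Root / Node β / Laryngeal / [voice].
The lowest node appearing on every path is Laryngeal; each proper daughter of Laryngeal fails to dominate at least one of the listed features.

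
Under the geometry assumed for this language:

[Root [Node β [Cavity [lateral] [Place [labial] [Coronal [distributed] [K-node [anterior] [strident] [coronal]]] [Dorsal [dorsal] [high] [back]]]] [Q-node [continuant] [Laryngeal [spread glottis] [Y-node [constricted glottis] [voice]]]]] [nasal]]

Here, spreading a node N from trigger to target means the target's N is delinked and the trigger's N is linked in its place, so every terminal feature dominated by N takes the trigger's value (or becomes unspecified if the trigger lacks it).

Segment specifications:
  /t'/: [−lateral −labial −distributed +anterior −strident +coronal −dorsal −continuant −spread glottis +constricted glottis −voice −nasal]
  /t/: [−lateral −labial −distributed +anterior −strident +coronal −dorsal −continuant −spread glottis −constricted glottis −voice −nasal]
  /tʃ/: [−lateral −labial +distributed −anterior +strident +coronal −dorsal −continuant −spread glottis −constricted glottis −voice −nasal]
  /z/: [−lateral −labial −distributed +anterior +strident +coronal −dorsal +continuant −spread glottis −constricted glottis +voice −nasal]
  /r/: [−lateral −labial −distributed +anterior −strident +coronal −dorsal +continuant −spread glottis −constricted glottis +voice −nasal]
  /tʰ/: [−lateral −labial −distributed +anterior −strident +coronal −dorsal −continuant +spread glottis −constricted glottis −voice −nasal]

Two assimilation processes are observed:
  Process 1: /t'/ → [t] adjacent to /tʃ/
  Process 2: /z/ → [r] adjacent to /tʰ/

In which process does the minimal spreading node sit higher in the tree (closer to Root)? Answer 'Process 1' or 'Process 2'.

Process 1: the feature that changes is [constricted glottis]; the minimal node is [constricted glottis] (depth 5).
Process 2: the feature that changes is [strident]; the minimal node is [strident] (depth 6).
Depth 5 < depth 6; Process 1 involves the structurally higher constituent [constricted glottis].

Process 1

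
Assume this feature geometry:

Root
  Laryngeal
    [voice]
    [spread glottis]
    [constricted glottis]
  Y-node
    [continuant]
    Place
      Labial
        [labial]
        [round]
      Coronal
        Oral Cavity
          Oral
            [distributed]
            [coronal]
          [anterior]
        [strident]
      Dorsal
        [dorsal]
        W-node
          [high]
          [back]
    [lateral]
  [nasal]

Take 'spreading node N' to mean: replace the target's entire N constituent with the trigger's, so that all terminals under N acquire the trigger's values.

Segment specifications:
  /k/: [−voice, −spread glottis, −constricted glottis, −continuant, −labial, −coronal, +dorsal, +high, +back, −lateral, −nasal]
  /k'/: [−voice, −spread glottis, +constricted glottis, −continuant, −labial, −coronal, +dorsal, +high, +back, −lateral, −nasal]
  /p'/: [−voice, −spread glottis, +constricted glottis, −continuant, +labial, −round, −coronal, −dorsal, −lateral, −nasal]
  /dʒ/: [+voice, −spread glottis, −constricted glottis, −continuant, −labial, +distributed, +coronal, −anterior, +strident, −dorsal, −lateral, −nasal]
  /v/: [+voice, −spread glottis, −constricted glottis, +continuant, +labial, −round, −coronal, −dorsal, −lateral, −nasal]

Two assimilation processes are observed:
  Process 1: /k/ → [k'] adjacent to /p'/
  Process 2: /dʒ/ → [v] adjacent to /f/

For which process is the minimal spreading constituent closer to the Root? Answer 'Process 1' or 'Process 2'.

Process 1: the feature that changes is [constricted glottis]; the minimal node is [constricted glottis] (depth 2).
Process 2: the features that change are [continuant], [labial], [round], [coronal], [anterior], [distributed], [strident]; the minimal node is Y-node (depth 1).
Depth 1 < depth 2; Process 2 involves the structurally higher constituent Y-node.

Process 2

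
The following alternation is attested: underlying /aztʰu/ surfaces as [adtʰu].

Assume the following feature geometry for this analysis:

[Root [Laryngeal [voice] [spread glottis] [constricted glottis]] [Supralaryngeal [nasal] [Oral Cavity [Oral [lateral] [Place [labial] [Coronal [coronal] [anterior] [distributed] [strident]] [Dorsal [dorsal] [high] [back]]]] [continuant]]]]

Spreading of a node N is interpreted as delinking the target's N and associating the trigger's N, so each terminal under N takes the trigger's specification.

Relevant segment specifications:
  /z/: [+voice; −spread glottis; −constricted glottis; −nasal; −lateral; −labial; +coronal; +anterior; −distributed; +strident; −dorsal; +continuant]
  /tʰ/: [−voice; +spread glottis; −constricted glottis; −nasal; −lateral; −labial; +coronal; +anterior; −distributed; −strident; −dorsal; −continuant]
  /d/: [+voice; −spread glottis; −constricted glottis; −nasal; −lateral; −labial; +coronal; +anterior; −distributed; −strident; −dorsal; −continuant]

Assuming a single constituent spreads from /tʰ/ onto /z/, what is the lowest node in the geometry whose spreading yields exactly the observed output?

Oral Cavity

The alternation /z/ → [d] changes [continuant], [strident] and nothing else.
Tracing each changed feature up the tree, the paths first meet at Oral Cavity; any lower node misses at least one of them.
Spreading Oral Cavity from /tʰ/ overwrites each of those terminals with /tʰ/'s values, yielding exactly [d].
Features on which the two segments disagree outside Oral Cavity, such as [voice], [spread glottis], are unchanged — nothing dominating them spread, and Oral Cavity is the minimal sufficient constituent.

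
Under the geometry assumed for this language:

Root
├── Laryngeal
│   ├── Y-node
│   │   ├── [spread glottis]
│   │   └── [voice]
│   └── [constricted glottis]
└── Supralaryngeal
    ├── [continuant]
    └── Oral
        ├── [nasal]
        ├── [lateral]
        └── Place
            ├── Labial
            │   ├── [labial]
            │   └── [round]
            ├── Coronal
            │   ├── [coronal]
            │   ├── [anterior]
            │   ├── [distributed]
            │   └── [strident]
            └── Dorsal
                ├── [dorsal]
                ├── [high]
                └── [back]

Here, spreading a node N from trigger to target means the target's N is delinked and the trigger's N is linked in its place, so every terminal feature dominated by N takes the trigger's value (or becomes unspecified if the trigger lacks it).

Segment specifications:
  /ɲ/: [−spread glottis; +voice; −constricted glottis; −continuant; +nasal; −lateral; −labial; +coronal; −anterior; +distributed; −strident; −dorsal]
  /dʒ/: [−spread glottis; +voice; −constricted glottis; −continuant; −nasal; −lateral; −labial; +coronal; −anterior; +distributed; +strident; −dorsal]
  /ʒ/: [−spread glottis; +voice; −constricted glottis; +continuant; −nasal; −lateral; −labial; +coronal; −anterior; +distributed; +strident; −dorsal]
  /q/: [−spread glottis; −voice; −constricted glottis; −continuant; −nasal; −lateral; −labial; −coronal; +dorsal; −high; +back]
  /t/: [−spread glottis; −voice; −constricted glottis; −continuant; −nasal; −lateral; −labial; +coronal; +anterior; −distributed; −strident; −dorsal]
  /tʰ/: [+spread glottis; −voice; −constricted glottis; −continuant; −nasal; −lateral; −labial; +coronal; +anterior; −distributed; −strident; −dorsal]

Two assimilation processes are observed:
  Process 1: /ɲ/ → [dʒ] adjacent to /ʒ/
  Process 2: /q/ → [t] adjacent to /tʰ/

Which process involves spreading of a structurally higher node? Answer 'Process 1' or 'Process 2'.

Process 1 alters [nasal], [strident]; the lowest common ancestor is Oral (depth 2 from Root).
In Process 2, [coronal], [anterior], [distributed], [strident], [dorsal], [high], [back] change, so the minimal spreading node is Place at depth 3.
Oral (depth 2) sits above Place (depth 3), making Process 1 the one with the higher spreading node.

Process 1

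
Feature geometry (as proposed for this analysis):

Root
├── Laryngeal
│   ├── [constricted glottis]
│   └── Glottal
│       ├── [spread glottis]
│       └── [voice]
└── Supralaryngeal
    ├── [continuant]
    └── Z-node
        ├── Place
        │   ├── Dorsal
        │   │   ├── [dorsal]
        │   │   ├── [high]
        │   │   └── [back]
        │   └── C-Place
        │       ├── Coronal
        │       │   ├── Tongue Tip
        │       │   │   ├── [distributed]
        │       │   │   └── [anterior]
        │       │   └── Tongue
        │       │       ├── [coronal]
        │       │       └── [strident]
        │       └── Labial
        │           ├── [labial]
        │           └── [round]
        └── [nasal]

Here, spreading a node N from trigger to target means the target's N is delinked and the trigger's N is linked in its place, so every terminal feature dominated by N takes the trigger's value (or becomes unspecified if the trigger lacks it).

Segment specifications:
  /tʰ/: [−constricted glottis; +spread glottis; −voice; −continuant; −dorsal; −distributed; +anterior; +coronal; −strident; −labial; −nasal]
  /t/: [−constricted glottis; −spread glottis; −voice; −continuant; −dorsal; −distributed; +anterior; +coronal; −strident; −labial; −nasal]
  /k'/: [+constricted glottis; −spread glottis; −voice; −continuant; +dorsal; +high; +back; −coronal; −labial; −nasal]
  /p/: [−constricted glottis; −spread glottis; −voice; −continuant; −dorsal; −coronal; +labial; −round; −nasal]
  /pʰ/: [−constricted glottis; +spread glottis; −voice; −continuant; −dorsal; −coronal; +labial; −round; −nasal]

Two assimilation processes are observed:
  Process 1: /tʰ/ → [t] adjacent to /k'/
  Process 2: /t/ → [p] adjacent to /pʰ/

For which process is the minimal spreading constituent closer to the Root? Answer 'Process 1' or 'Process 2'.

Process 1

Process 1 alters [spread glottis]; the lowest dominating node is [spread glottis] (depth 3 from Root).
Process 2 alters [labial], [round], [coronal], [anterior], [distributed], [strident]; the lowest common ancestor is C-Place (depth 4 from Root).
Depth 3 < depth 4; Process 1 involves the structurally higher constituent [spread glottis].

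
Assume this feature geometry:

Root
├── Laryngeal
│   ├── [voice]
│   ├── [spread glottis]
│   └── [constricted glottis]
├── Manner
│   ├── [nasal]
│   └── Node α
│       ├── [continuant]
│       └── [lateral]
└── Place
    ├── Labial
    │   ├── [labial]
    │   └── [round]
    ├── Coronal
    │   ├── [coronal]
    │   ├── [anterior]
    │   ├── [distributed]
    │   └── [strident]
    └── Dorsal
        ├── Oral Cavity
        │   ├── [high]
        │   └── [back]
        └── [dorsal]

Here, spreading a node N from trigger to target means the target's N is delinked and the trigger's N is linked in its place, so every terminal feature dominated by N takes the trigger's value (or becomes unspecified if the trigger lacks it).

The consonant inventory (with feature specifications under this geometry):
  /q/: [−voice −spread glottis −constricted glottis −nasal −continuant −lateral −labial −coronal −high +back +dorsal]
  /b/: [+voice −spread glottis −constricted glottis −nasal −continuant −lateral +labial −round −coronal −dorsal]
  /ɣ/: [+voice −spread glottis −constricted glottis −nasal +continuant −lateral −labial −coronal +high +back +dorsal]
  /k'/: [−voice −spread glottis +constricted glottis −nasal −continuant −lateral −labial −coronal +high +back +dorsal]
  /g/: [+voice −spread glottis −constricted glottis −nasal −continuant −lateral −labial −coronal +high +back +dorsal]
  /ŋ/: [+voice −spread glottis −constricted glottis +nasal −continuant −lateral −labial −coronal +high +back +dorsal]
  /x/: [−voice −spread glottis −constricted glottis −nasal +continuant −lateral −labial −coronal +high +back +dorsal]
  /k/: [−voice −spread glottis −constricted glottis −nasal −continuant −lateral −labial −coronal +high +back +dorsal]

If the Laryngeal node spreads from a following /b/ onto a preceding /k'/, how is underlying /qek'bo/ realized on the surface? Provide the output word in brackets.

The Laryngeal node dominates the terminals [voice], [spread glottis], [constricted glottis].
After delinking /k'/'s Laryngeal and linking /b/'s, the affected terminals become [+voice], [−spread glottis], [−constricted glottis]; [nasal], [continuant], [lateral], … (outside Laryngeal) are retained from /k'/.
The resulting bundle matches /g/ in the inventory; substituting it for /k'/ gives [qegbo].

[qegbo]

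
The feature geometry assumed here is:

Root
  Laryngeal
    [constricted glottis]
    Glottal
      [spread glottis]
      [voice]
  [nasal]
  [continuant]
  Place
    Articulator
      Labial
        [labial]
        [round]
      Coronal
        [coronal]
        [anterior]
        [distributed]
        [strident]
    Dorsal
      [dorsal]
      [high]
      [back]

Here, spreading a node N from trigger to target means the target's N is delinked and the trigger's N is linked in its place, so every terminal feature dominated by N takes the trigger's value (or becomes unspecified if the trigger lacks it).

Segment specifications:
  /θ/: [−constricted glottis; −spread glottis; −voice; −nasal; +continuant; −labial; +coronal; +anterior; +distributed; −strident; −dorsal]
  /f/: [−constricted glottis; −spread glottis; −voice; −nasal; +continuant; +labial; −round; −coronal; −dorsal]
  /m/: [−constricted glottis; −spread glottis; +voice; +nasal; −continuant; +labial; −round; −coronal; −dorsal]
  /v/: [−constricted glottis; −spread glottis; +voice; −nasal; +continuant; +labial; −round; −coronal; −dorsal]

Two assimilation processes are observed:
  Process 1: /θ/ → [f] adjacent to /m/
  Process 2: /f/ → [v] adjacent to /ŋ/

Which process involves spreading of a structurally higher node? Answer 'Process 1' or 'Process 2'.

Process 1

Process 1 alters [labial], [round], [coronal], [anterior], [distributed], [strident]; the lowest common ancestor is Articulator (depth 2 from Root).
Process 2 alters [voice]; the lowest dominating node is [voice] (depth 3 from Root).
Articulator is closer to Root than [voice], so Process 1 spreads the higher node.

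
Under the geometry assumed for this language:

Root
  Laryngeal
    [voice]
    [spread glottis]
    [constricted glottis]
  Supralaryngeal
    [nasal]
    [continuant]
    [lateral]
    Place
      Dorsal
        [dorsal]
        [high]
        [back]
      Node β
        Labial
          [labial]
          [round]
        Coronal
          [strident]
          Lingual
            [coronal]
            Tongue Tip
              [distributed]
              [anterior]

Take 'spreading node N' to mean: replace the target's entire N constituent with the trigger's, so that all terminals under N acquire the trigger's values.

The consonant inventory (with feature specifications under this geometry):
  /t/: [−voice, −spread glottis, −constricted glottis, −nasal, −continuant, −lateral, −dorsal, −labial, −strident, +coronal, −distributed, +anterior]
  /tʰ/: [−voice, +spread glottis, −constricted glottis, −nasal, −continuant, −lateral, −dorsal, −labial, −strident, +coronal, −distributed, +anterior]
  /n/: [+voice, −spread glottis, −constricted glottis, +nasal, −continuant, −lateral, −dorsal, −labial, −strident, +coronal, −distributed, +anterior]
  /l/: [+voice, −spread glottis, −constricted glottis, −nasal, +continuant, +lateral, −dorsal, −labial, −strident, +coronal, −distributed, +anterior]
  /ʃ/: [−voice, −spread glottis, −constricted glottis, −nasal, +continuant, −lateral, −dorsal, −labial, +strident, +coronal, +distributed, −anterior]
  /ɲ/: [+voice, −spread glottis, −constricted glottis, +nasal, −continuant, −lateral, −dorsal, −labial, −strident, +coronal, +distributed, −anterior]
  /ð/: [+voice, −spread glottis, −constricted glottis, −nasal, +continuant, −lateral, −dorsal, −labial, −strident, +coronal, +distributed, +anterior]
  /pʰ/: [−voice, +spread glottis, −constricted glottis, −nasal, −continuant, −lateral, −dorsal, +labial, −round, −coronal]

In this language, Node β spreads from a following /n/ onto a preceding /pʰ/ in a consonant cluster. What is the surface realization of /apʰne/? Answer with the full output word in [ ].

Terminals under Node β in this geometry: [labial], [round], [strident], [coronal], [distributed], [anterior].
Spreading Node β from /n/ onto /pʰ/ replaces those values with /n/'s: [−labial], [−strident], [+coronal], [−distributed], [+anterior]. Features outside Node β ([voice], [spread glottis], [constricted glottis], …) stay as in /pʰ/.
The resulting bundle matches /tʰ/ in the inventory; substituting it for /pʰ/ gives [atʰne].

[atʰne]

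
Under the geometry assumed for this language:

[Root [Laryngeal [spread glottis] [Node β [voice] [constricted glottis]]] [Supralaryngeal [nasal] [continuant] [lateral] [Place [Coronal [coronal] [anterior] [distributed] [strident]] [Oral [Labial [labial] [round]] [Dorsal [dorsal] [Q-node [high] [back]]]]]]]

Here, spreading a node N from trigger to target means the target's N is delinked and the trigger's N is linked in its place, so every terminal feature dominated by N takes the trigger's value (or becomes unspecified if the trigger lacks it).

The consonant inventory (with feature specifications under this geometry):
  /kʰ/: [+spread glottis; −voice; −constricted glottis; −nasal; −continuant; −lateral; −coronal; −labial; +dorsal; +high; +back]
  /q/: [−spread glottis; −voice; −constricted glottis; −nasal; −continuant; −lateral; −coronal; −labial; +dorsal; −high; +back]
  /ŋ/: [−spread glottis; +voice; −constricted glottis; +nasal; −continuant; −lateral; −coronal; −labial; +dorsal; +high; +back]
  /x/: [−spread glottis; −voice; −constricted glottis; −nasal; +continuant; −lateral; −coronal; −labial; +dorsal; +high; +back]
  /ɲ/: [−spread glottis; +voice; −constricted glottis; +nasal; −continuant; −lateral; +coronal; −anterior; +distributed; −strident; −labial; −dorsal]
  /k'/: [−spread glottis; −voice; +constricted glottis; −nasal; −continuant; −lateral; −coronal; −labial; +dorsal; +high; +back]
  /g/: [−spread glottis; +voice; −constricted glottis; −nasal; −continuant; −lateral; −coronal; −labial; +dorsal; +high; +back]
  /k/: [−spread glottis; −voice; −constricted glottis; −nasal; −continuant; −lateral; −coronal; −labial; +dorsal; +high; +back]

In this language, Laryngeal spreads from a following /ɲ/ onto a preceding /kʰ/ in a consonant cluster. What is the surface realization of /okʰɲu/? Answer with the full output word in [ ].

[ogɲu]

The Laryngeal node dominates the terminals [spread glottis], [voice], [constricted glottis].
After delinking /kʰ/'s Laryngeal and linking /ɲ/'s, the affected terminals become [−spread glottis], [+voice], [−constricted glottis]; [nasal], [continuant], [lateral], … (outside Laryngeal) are retained from /kʰ/.
This feature bundle is that of [g], so /okʰɲu/ surfaces as [ogɲu].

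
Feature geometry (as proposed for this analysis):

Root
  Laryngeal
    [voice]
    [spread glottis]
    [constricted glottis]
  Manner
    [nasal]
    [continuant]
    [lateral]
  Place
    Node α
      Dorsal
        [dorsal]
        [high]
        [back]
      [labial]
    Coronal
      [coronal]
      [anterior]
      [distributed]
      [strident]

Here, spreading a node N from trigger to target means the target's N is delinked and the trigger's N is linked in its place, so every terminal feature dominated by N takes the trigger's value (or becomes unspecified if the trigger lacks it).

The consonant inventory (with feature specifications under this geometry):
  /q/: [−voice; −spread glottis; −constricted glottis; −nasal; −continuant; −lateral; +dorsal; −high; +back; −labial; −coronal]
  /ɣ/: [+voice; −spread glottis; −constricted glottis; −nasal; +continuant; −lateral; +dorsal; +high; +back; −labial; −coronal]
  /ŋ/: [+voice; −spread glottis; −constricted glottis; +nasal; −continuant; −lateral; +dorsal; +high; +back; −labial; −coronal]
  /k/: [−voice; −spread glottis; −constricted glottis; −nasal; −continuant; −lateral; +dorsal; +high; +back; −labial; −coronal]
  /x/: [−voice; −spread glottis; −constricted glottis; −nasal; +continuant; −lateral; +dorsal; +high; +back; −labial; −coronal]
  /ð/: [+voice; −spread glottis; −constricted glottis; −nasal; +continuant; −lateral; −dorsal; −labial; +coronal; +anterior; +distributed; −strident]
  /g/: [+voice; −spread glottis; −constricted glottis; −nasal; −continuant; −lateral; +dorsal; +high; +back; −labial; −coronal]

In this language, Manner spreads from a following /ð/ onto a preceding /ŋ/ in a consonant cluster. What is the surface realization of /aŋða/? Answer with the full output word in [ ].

Terminals under Manner in this geometry: [nasal], [continuant], [lateral].
Spreading Manner from /ð/ onto /ŋ/ replaces those values with /ð/'s: [−nasal], [+continuant], [−lateral]. Features outside Manner ([voice], [spread glottis], [constricted glottis], …) stay as in /ŋ/.
This feature bundle is that of [ɣ], so /aŋða/ surfaces as [aɣða].

[aɣða]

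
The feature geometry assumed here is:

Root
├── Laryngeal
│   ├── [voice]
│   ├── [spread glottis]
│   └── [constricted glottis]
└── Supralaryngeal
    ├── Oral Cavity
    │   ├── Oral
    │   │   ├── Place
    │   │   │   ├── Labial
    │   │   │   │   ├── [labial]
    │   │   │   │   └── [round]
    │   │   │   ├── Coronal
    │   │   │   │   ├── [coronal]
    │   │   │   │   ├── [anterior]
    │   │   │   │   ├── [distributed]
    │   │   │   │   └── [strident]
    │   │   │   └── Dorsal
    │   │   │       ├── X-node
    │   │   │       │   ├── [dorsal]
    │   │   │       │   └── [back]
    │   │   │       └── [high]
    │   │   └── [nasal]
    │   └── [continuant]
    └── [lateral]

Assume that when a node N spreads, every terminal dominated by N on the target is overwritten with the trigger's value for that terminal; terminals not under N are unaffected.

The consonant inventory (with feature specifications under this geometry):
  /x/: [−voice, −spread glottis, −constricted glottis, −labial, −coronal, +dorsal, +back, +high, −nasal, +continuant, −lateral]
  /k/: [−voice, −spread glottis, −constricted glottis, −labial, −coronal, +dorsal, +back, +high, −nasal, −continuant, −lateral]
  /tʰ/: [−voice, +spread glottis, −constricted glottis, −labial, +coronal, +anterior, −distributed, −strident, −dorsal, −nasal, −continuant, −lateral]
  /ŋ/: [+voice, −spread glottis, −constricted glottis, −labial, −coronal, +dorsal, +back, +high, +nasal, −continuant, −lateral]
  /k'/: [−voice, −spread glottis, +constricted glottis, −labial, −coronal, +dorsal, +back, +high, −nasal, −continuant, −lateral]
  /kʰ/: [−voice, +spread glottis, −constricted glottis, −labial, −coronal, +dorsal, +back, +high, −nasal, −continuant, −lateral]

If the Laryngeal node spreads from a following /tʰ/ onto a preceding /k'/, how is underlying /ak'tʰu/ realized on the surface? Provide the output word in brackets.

[akʰtʰu]

Laryngeal immediately or transitively dominates [voice], [spread glottis], [constricted glottis].
After delinking /k'/'s Laryngeal and linking /tʰ/'s, the affected terminals become [−voice], [+spread glottis], [−constricted glottis]; [labial], [coronal], [dorsal], … (outside Laryngeal) are retained from /k'/.
The resulting bundle matches /kʰ/ in the inventory; substituting it for /k'/ gives [akʰtʰu].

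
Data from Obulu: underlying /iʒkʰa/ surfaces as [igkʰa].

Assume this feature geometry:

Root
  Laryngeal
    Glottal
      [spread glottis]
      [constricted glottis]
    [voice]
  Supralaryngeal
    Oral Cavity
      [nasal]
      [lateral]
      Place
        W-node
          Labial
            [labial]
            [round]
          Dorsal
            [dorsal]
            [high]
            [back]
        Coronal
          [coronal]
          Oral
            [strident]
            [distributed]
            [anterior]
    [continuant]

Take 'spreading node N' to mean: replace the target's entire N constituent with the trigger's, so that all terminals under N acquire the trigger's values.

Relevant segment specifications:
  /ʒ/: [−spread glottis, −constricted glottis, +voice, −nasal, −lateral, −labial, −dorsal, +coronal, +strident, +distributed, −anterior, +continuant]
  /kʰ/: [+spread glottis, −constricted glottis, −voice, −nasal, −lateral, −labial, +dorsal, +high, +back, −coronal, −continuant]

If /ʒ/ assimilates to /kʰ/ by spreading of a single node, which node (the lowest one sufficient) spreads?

Supralaryngeal

Feature comparison: [continuant], [coronal], [anterior], [distributed], [strident], [dorsal], [high], [back] differ between /ʒ/ and [g]; the remaining terminals match.
These terminals are all dominated by Supralaryngeal, and no proper subconstituent of Supralaryngeal covers them all; Supralaryngeal is their lowest common ancestor.
Spreading Supralaryngeal from /kʰ/ overwrites each of those terminals with /kʰ/'s values, yielding exactly [g].
Had Root spread, [spread glottis], [voice] would have taken /kʰ/'s values; they stay as in /ʒ/, confirming the spreading constituent is exactly Supralaryngeal.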